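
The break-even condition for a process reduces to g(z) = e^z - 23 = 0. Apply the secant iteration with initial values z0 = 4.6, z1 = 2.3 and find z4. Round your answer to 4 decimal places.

3.0675

g(4.6) = 76.484316, g(2.3) = -13.025818
z2 = 2.300000 − (-13.025818)·(2.300000 − 4.600000) / (-13.025818 − 76.484316) = 2.300000 − (29.959380)/(-89.510133) = 2.634704
g(2.634704) = -9.060817
z3 = 2.634704 − (-9.060817)·(2.634704 − 2.300000) / (-9.060817 − (-13.025818)) = 2.634704 − (-3.032690)/(3.965000) = 3.399569
g(3.399569) = 6.951180
z4 = 3.399569 − 6.951180·(3.399569 − 2.634704) / (6.951180 − (-9.060817)) = 3.399569 − (5.316714)/(16.011997) = 3.067523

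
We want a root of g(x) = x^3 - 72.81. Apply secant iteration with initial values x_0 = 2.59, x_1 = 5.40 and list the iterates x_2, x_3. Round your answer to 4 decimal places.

g(2.59) = -55.436021, g(5.40) = 84.654000
x_2 = 5.400000 − 84.654000·(5.400000 − 2.590000) / (84.654000 − (-55.436021)) = 5.400000 − (237.877740)/(140.090021) = 3.701965
g(3.701965) = -22.076249
x_3 = 3.701965 − (-22.076249)·(3.701965 − 5.400000) / (-22.076249 − 84.654000) = 3.701965 − (37.486241)/(-106.730249) = 4.053189

3.7020, 4.0532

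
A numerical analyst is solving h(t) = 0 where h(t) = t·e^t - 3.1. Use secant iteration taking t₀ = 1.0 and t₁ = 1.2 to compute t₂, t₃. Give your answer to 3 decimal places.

h(1.0) = -0.38172, h(1.2) = 0.88414
t₂ = 1.20000 − 0.88414·(1.20000 − 1.00000) / (0.88414 − (-0.38172)) = 1.20000 − (0.17683)/(1.26586) = 1.06031
h(1.06031) = -0.03860
t₃ = 1.06031 − (-0.03860)·(1.06031 − 1.20000) / (-0.03860 − 0.88414) = 1.06031 − (0.00539)/(-0.92274) = 1.06615

1.060, 1.066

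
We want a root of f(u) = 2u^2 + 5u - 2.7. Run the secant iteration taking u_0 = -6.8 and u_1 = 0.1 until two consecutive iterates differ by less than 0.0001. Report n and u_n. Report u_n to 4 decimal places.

n = 7, u_n = 0.4566

f(-6.8) = 55.780000, f(0.1) = -2.180000
u_2 = 0.100000 − (-2.180000)·(6.900000)/(-57.960000) = -0.159524;  |Δ| = 0.259524
f(-0.159524) = -3.446723
u_3 = -0.159524 − (-3.446723)·(-0.259524)/(-1.266723) = 0.546634;  |Δ| = 0.706158
f(0.546634) = 0.630789
u_4 = 0.546634 − 0.630789·(0.706158)/(4.077512) = 0.437392;  |Δ| = 0.109242
f(0.437392) = -0.130417
u_5 = 0.437392 − (-0.130417)·(-0.109242)/(-0.761205) = 0.456108;  |Δ| = 0.018716
f(0.456108) = -0.003389
u_6 = 0.456108 − (-0.003389)·(0.018716)/(0.127028) = 0.456608;  |Δ| = 0.000499
f(0.456608) = 0.000019
u_7 = 0.456608 − 0.000019·(0.000499)/(0.003408) = 0.456605;  |Δ| = 0.000003
|u_7 − u_6| = 0.000003 < 0.0001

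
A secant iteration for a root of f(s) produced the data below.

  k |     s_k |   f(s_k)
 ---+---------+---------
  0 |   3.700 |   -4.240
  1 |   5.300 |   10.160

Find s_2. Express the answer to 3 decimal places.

4.171

s_2 = 5.300 − 10.160·(5.300 − 3.700) / (10.160 − (-4.240))
   = 5.300 − (16.25600)/(14.40000) = 4.17111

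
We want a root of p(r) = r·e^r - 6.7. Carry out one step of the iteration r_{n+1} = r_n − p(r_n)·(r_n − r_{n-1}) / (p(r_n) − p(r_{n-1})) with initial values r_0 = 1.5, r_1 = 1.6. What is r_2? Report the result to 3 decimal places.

1.498

p(1.5) = 0.02253, p(1.6) = 1.22485
r_2 = 1.60000 − 1.22485·(1.60000 − 1.50000) / (1.22485 − 0.02253) = 1.60000 − (0.12249)/(1.20232) = 1.49813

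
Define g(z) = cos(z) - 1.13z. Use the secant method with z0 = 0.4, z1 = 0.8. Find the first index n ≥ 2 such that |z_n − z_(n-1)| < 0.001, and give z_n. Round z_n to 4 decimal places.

n = 4, z_n = 0.6852

g(0.4) = 0.469061, g(0.8) = -0.207293
z2 = 0.800000 − (-0.207293)·(0.400000)/(-0.676354) = 0.677405;  |Δ| = 0.122595
g(0.677405) = 0.013733
z3 = 0.677405 − 0.013733·(-0.122595)/(0.221027) = 0.685023;  |Δ| = 0.007617
g(0.685023) = 0.000329
z4 = 0.685023 − 0.000329·(0.007617)/(-0.013404) = 0.685210;  |Δ| = 0.000187
|z4 − z3| = 0.000187 < 0.001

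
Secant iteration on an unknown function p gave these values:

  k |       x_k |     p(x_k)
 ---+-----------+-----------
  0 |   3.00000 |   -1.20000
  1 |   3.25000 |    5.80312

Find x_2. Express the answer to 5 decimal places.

3.04284

x_2 = 3.25000 − 5.80312·(3.25000 − 3.00000) / (5.80312 − (-1.20000))
   = 3.25000 − (1.4507800)/(7.0031200) = 3.0428380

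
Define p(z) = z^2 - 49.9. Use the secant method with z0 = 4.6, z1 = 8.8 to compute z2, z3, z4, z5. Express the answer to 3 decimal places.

6.745, 7.028, 7.065, 7.064

p(4.6) = -28.74000, p(8.8) = 27.54000
z2 = 8.80000 − 27.54000·(8.80000 − 4.60000) / (27.54000 − (-28.74000)) = 8.80000 − (115.66800)/(56.28000) = 6.74478
p(6.74478) = -4.40800
z3 = 6.74478 − (-4.40800)·(6.74478 − 8.80000) / (-4.40800 − 27.54000) = 6.74478 − (9.05942)/(-31.94800) = 7.02834
p(7.02834) = -0.50238
z4 = 7.02834 − (-0.50238)·(7.02834 − 6.74478) / (-0.50238 − (-4.40800)) = 7.02834 − (-0.14246)/(3.90561) = 7.06482
p(7.06482) = 0.01167
z5 = 7.06482 − 0.01167·(7.06482 − 7.02834) / (0.01167 − (-0.50238)) = 7.06482 − (0.00043)/(0.51406) = 7.06399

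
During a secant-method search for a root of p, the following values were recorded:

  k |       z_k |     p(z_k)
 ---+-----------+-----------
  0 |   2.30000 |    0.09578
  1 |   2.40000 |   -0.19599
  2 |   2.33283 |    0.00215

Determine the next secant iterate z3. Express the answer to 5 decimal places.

z3 = 2.33283 − 0.00215·(2.33283 − 2.40000) / (0.00215 − (-0.19599))
   = 2.33283 − (-0.0001444)/(0.1981400) = 2.3335589

2.33356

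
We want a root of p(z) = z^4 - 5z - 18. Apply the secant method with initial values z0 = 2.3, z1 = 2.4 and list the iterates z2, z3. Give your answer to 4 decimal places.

2.3323, 2.3338

p(2.3) = -1.515900, p(2.4) = 3.177600
z2 = 2.400000 − 3.177600·(2.400000 − 2.300000) / (3.177600 − (-1.515900)) = 2.400000 − (0.317760)/(4.693500) = 2.332298
p(2.332298) = -0.072096
z3 = 2.332298 − (-0.072096)·(2.332298 − 2.400000) / (-0.072096 − 3.177600) = 2.332298 − (0.004881)/(-3.249696) = 2.333800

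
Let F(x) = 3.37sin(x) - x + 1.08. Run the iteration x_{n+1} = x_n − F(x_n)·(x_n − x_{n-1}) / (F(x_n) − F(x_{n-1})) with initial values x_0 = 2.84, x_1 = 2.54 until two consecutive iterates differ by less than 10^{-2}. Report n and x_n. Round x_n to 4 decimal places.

n = 3, x_n = 2.6553

F(2.84) = -0.758971, F(2.54) = 0.447272
x_2 = 2.540000 − 0.447272·(-0.300000)/(1.206243) = 2.651239;  |Δ| = 0.111239
F(2.651239) = 0.015820
x_3 = 2.651239 − 0.015820·(0.111239)/(-0.431452) = 2.655318;  |Δ| = 0.004079
|x_3 − x_2| = 0.004079 < 10^{-2}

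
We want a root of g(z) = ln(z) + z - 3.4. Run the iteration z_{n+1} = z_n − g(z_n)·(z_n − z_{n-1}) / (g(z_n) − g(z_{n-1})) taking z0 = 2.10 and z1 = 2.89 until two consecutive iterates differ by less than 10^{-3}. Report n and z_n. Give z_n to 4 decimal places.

n = 4, z_n = 2.4884

g(2.10) = -0.558063, g(2.89) = 0.551257
z2 = 2.890000 − 0.551257·(0.790000)/(1.109319) = 2.497423;  |Δ| = 0.392577
g(2.497423) = 0.012683
z3 = 2.497423 − 0.012683·(-0.392577)/(-0.538573) = 2.488179;  |Δ| = 0.009245
g(2.488179) = -0.000271
z4 = 2.488179 − (-0.000271)·(-0.009245)/(-0.012954) = 2.488372;  |Δ| = 0.000193
|z4 − z3| = 0.000193 < 10^{-3}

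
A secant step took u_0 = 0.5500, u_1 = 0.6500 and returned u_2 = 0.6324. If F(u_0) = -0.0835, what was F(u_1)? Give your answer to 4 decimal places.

0.0178

The secant line through (0.5500, -0.0835) and (0.6500, F(u_1)) crosses zero at u_2 = 0.6324.
So (0.5500, -0.0835), (0.6500, F(u_1)), (0.6324, 0) are collinear:
F(u_1) = -0.0835 · (0.6500 − 0.6324) / (0.5500 − 0.6324) = -0.0835 · (0.017600)/(-0.082400) = 0.017835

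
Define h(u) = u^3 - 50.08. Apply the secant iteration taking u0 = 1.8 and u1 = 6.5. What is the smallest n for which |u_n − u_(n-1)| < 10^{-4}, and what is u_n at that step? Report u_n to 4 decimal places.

n = 8, u_n = 3.6860

h(1.8) = -44.248000, h(6.5) = 224.545000
u2 = 6.500000 − 224.545000·(4.700000)/(268.793000) = 2.573702;  |Δ| = 3.926298
h(2.573702) = -33.031953
u3 = 2.573702 − (-33.031953)·(-3.926298)/(-257.576953) = 3.077215;  |Δ| = 0.503513
h(3.077215) = -20.941089
u4 = 3.077215 − (-20.941089)·(0.503513)/(12.090865) = 3.949287;  |Δ| = 0.872072
h(3.949287) = 11.516494
u5 = 3.949287 − 11.516494·(0.872072)/(32.457583) = 3.639861;  |Δ| = 0.309426
h(3.639861) = -1.856985
u6 = 3.639861 − (-1.856985)·(-0.309426)/(-13.373479) = 3.682826;  |Δ| = 0.042966
h(3.682826) = -0.129049
u7 = 3.682826 − (-0.129049)·(0.042966)/(1.727936) = 3.686035;  |Δ| = 0.003209
h(3.686035) = 0.001631
u8 = 3.686035 − 0.001631·(0.003209)/(0.130680) = 3.685995;  |Δ| = 0.000040
|u8 − u7| = 0.000040 < 10^{-4}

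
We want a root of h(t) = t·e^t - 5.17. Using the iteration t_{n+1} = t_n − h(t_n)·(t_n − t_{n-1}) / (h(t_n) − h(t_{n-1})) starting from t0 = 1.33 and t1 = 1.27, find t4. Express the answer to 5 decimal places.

h(1.33) = -0.1412123, h(1.27) = -0.6477172
t2 = 1.2700000 − (-0.6477172)·(1.2700000 − 1.3300000) / (-0.6477172 − (-0.1412123)) = 1.2700000 − (0.0388630)/(-0.5065050) = 1.3467278
h(1.3467278) = 0.0079317
t3 = 1.3467278 − 0.0079317·(1.3467278 − 1.2700000) / (0.0079317 − (-0.6477172)) = 1.3467278 − (0.0006086)/(0.6556489) = 1.3457996
h(1.3457996) = -0.0004378
t4 = 1.3457996 − (-0.0004378)·(1.3457996 − 1.3467278) / (-0.0004378 − 0.0079317) = 1.3457996 − (0.0000004)/(-0.0083695) = 1.3458482

1.34585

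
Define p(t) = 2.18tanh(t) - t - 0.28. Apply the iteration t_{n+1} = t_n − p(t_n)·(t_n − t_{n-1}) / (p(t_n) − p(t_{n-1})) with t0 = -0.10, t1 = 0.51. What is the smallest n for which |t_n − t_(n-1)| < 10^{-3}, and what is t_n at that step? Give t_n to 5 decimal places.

p(-0.10) = -0.3972762, p(0.51) = 0.2344805
t2 = 0.5100000 − 0.2344805·(0.6100000)/(0.6317568) = 0.2835946;  |Δ| = 0.2264054
p(0.2835946) = 0.0385840
t3 = 0.2835946 − 0.0385840·(-0.2264054)/(-0.1958966) = 0.2390016;  |Δ| = 0.0445930
p(0.2390016) = -0.0076771
t4 = 0.2390016 − (-0.0076771)·(-0.0445930)/(-0.0462611) = 0.2464019;  |Δ| = 0.0074003
p(0.2464019) = 0.0001410
t5 = 0.2464019 − 0.0001410·(0.0074003)/(0.0078181) = 0.2462685;  |Δ| = 0.0001335
|t5 − t4| = 0.0001335 < 10^{-3}

n = 5, t_n = 0.24627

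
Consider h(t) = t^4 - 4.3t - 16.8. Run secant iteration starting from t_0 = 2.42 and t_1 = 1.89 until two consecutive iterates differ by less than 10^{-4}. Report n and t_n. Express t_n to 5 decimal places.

h(2.42) = 7.0914210, h(1.89) = -12.1671016
t_2 = 1.8900000 − (-12.1671016)·(-0.5300000)/(-19.2585225) = 2.2248421;  |Δ| = 0.3348421
h(2.2248421) = -1.8650902
t_3 = 2.2248421 − (-1.8650902)·(0.3348421)/(10.3020114) = 2.2854624;  |Δ| = 0.0606203
h(2.2854624) = 0.6557734
t_4 = 2.2854624 − 0.6557734·(0.0606203)/(2.5208636) = 2.2696927;  |Δ| = 0.0157697
h(2.2696927) = -0.0216757
t_5 = 2.2696927 − (-0.0216757)·(-0.0157697)/(-0.6774491) = 2.2701973;  |Δ| = 0.0005046
h(2.2701973) = -0.0002392
t_6 = 2.2701973 − (-0.0002392)·(0.0005046)/(0.0214365) = 2.2702029;  |Δ| = 0.0000056
|t_6 − t_5| = 0.0000056 < 10^{-4}

n = 6, t_n = 2.27020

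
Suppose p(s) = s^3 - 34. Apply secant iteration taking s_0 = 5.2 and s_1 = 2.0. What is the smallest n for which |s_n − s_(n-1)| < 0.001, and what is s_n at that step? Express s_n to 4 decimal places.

n = 7, s_n = 3.2396

p(5.2) = 106.608000, p(2.0) = -26.000000
s_2 = 2.000000 − (-26.000000)·(-3.200000)/(-132.608000) = 2.627413;  |Δ| = 0.627413
p(2.627413) = -15.862180
s_3 = 2.627413 − (-15.862180)·(0.627413)/(10.137820) = 3.609097;  |Δ| = 0.981684
p(3.609097) = 13.010605
s_4 = 3.609097 − 13.010605·(0.981684)/(28.872785) = 3.166733;  |Δ| = 0.442365
p(3.166733) = -2.243388
s_5 = 3.166733 − (-2.243388)·(-0.442365)/(-15.253993) = 3.231791;  |Δ| = 0.065058
p(3.231791) = -0.245656
s_6 = 3.231791 − (-0.245656)·(0.065058)/(1.997732) = 3.239791;  |Δ| = 0.008000
p(3.239791) = 0.005633
s_7 = 3.239791 − 0.005633·(0.008000)/(0.251289) = 3.239611;  |Δ| = 0.000179
|s_7 − s_6| = 0.000179 < 0.001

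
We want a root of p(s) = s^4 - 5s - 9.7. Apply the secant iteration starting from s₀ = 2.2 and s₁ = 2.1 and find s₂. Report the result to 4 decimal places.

p(2.2) = 2.725600, p(2.1) = -0.751900
s₂ = 2.100000 − (-0.751900)·(2.100000 − 2.200000) / (-0.751900 − 2.725600) = 2.100000 − (0.075190)/(-3.477500) = 2.121622

2.1216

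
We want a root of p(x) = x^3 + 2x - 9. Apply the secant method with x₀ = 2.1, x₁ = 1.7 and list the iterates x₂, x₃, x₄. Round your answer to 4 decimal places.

p(2.1) = 4.461000, p(1.7) = -0.687000
x₂ = 1.700000 − (-0.687000)·(1.700000 − 2.100000) / (-0.687000 − 4.461000) = 1.700000 − (0.274800)/(-5.148000) = 1.753380
p(1.753380) = -0.102752
x₃ = 1.753380 − (-0.102752)·(1.753380 − 1.700000) / (-0.102752 − (-0.687000)) = 1.753380 − (-0.005485)/(0.584248) = 1.762768
p(1.762768) = 0.003074
x₄ = 1.762768 − 0.003074·(1.762768 − 1.753380) / (0.003074 − (-0.102752)) = 1.762768 − (0.000029)/(0.105825) = 1.762495

1.7534, 1.7628, 1.7625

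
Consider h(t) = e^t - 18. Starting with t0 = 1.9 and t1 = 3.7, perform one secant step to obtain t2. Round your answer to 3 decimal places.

h(1.9) = -11.31411, h(3.7) = 22.44730
t2 = 3.70000 − 22.44730·(3.70000 − 1.90000) / (22.44730 − (-11.31411)) = 3.70000 − (40.40515)/(33.76141) = 2.50322

2.503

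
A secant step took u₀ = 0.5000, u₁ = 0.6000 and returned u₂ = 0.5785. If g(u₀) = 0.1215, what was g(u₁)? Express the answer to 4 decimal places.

-0.0333

The secant line through (0.5000, 0.1215) and (0.6000, g(u₁)) crosses zero at u₂ = 0.5785.
So (0.5000, 0.1215), (0.6000, g(u₁)), (0.5785, 0) are collinear:
g(u₁) = 0.1215 · (0.6000 − 0.5785) / (0.5000 − 0.5785) = 0.1215 · (0.021500)/(-0.078500) = -0.033277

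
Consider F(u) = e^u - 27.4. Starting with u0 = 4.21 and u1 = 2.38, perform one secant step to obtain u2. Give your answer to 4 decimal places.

F(4.21) = 39.956540, F(2.38) = -16.595097
u2 = 2.380000 − (-16.595097)·(2.380000 − 4.210000) / (-16.595097 − 39.956540) = 2.380000 − (30.369028)/(-56.551637) = 2.917014

2.9170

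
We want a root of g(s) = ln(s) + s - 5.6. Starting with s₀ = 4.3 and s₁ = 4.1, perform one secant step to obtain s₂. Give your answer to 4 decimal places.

4.1719

g(4.3) = 0.158615, g(4.1) = -0.089013
s₂ = 4.100000 − (-0.089013)·(4.100000 − 4.300000) / (-0.089013 − 0.158615) = 4.100000 − (0.017803)/(-0.247628) = 4.171893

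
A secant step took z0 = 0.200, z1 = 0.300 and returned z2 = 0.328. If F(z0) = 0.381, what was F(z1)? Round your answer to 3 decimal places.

The secant line through (0.200, 0.381) and (0.300, F(z1)) crosses zero at z2 = 0.328.
So (0.200, 0.381), (0.300, F(z1)), (0.328, 0) are collinear:
F(z1) = 0.381 · (0.300 − 0.328) / (0.200 − 0.328) = 0.381 · (-0.02800)/(-0.12800) = 0.08334

0.083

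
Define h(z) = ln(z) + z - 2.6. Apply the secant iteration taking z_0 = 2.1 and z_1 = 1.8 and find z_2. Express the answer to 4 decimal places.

1.9402

h(2.1) = 0.241937, h(1.8) = -0.212213
z_2 = 1.800000 − (-0.212213)·(1.800000 − 2.100000) / (-0.212213 − 0.241937) = 1.800000 − (0.063664)/(-0.454151) = 1.940183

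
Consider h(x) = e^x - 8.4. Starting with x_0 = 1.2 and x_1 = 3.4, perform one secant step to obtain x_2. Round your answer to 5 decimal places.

h(1.2) = -5.0798831, h(3.4) = 21.5641000
x_2 = 3.4000000 − 21.5641000·(3.4000000 − 1.2000000) / (21.5641000 − (-5.0798831)) = 3.4000000 − (47.4410201)/(26.6439831) = 1.6194471

1.61945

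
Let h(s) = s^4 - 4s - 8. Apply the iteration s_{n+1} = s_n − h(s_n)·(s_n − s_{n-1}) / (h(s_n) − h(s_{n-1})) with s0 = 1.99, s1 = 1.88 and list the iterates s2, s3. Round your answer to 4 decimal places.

2.0011, 1.9999

h(1.99) = -0.277608, h(1.88) = -3.028017
s2 = 1.880000 − (-3.028017)·(1.880000 − 1.990000) / (-3.028017 − (-0.277608)) = 1.880000 − (0.333082)/(-2.750409) = 2.001103
h(2.001103) = 0.030904
s3 = 2.001103 − 0.030904·(2.001103 − 1.880000) / (0.030904 − (-3.028017)) = 2.001103 − (0.003743)/(3.058921) = 1.999879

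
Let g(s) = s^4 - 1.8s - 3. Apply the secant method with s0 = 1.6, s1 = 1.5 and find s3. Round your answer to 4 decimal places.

g(1.6) = 0.673600, g(1.5) = -0.637500
s2 = 1.500000 − (-0.637500)·(1.500000 − 1.600000) / (-0.637500 − 0.673600) = 1.500000 − (0.063750)/(-1.311100) = 1.548623
g(1.548623) = -0.035995
s3 = 1.548623 − (-0.035995)·(1.548623 − 1.500000) / (-0.035995 − (-0.637500)) = 1.548623 − (-0.001750)/(0.601505) = 1.551533

1.5515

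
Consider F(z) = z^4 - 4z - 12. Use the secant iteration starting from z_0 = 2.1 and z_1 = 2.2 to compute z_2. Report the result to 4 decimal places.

F(2.1) = -0.951900, F(2.2) = 2.625600
z_2 = 2.200000 − 2.625600·(2.200000 − 2.100000) / (2.625600 − (-0.951900)) = 2.200000 − (0.262560)/(3.577500) = 2.126608

2.1266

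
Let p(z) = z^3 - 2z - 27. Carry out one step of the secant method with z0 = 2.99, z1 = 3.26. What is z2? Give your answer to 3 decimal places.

p(2.99) = -6.24910, p(3.26) = 1.12598
z2 = 3.26000 − 1.12598·(3.26000 − 2.99000) / (1.12598 − (-6.24910)) = 3.26000 − (0.30401)/(7.37508) = 3.21878

3.219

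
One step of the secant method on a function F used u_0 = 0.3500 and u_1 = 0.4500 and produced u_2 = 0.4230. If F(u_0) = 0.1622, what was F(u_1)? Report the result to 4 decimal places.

-0.0600

The secant line through (0.3500, 0.1622) and (0.4500, F(u_1)) crosses zero at u_2 = 0.4230.
So (0.3500, 0.1622), (0.4500, F(u_1)), (0.4230, 0) are collinear:
F(u_1) = 0.1622 · (0.4500 − 0.4230) / (0.3500 − 0.4230) = 0.1622 · (0.027000)/(-0.073000) = -0.059992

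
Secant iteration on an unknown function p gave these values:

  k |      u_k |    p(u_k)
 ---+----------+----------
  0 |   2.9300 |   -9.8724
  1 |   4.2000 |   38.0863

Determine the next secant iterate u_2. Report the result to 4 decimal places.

3.1914

u_2 = 4.2000 − 38.0863·(4.2000 − 2.9300) / (38.0863 − (-9.8724))
   = 4.2000 − (48.369601)/(47.958700) = 3.191432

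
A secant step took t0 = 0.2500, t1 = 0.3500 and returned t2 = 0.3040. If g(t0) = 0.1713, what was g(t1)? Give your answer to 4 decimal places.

-0.1459

The secant line through (0.2500, 0.1713) and (0.3500, g(t1)) crosses zero at t2 = 0.3040.
So (0.2500, 0.1713), (0.3500, g(t1)), (0.3040, 0) are collinear:
g(t1) = 0.1713 · (0.3500 − 0.3040) / (0.2500 − 0.3040) = 0.1713 · (0.046000)/(-0.054000) = -0.145922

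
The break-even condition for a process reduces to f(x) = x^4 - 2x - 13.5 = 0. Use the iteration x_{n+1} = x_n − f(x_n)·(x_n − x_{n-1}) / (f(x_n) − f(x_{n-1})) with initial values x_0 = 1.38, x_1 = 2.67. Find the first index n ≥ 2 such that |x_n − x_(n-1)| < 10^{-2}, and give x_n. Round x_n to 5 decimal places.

n = 6, x_n = 2.04802

f(1.38) = -12.6332606, f(2.67) = 31.9812152
x_2 = 2.6700000 − 31.9812152·(1.2900000)/(44.6144758) = 1.7452829;  |Δ| = 0.9247171
f(1.7452829) = -7.7123738
x_3 = 1.7452829 − (-7.7123738)·(-0.9247171)/(-39.6935890) = 1.9249533;  |Δ| = 0.1796704
f(1.9249533) = -3.6195813
x_4 = 1.9249533 − (-3.6195813)·(0.1796704)/(4.0927925) = 2.0838502;  |Δ| = 0.1588968
f(2.0838502) = 1.1890108
x_5 = 2.0838502 − 1.1890108·(0.1588968)/(4.8085920) = 2.0445601;  |Δ| = 0.0392901
f(2.0445601) = -0.1148319
x_6 = 2.0445601 − (-0.1148319)·(-0.0392901)/(-1.3038427) = 2.0480204;  |Δ| = 0.0034604
|x_6 − x_5| = 0.0034604 < 10^{-2}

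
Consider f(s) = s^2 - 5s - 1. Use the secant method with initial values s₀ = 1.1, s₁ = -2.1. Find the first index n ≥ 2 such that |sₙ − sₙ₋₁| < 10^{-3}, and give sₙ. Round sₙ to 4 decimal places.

f(1.1) = -5.290000, f(-2.1) = 13.910000
s₂ = -2.100000 − 13.910000·(-3.200000)/(19.200000) = 0.218333;  |Δ| = 2.318333
f(0.218333) = -2.043997
s₃ = 0.218333 − (-2.043997)·(2.318333)/(-15.953997) = -0.078687;  |Δ| = 0.297021
f(-0.078687) = -0.600372
s₄ = -0.078687 − (-0.600372)·(-0.297021)/(1.443626) = -0.202212;  |Δ| = 0.123524
f(-0.202212) = 0.051948
s₅ = -0.202212 − 0.051948·(-0.123524)/(0.652319) = -0.192375;  |Δ| = 0.009837
f(-0.192375) = -0.001118
s₆ = -0.192375 − (-0.001118)·(0.009837)/(-0.053066) = -0.192582;  |Δ| = 0.000207
|s₆ − s₅| = 0.000207 < 10^{-3}

n = 6, sₙ = -0.1926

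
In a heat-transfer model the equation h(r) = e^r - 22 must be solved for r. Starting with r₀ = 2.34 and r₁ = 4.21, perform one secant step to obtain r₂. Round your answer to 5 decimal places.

2.72134

h(2.34) = -11.6187634, h(4.21) = 45.3565398
r₂ = 4.2100000 − 45.3565398·(4.2100000 − 2.3400000) / (45.3565398 − (-11.6187634)) = 4.2100000 − (84.8167294)/(56.9753032) = 2.7213422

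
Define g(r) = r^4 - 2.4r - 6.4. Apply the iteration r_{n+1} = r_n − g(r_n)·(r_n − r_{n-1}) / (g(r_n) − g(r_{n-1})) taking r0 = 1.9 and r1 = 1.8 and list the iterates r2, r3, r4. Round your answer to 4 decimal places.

1.8097, 1.8105, 1.8105

g(1.9) = 2.072100, g(1.8) = -0.222400
r2 = 1.800000 − (-0.222400)·(1.800000 − 1.900000) / (-0.222400 − 2.072100) = 1.800000 − (0.022240)/(-2.294500) = 1.809693
g(1.809693) = -0.017717
r3 = 1.809693 − (-0.017717)·(1.809693 − 1.800000) / (-0.017717 − (-0.222400)) = 1.809693 − (-0.000172)/(0.204683) = 1.810532
g(1.810532) = 0.000173
r4 = 1.810532 − 0.000173·(1.810532 − 1.809693) / (0.000173 − (-0.017717)) = 1.810532 − (0.000000)/(0.017890) = 1.810524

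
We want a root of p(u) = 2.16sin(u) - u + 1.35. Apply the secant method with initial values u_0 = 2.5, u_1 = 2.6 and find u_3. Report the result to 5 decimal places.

2.55164

p(2.5) = 0.1426998, p(2.6) = -0.1365170
u_2 = 2.6000000 − (-0.1365170)·(2.6000000 − 2.5000000) / (-0.1365170 − 0.1426998) = 2.6000000 − (-0.0136517)/(-0.2792169) = 2.5511072
p(2.5511072) = 0.0015039
u_3 = 2.5511072 − 0.0015039·(2.5511072 − 2.6000000) / (0.0015039 − (-0.1365170)) = 2.5511072 − (-0.0000735)/(0.1380209) = 2.5516399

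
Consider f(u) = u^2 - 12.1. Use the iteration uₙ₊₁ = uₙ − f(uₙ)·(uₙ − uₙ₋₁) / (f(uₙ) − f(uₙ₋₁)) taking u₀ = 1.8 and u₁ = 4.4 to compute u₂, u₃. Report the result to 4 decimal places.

f(1.8) = -8.860000, f(4.4) = 7.260000
u₂ = 4.400000 − 7.260000·(4.400000 − 1.800000) / (7.260000 − (-8.860000)) = 4.400000 − (18.876000)/(16.120000) = 3.229032
f(3.229032) = -1.673351
u₃ = 3.229032 − (-1.673351)·(3.229032 − 4.400000) / (-1.673351 − 7.260000) = 3.229032 − (1.959440)/(-8.933351) = 3.448372

3.2290, 3.4484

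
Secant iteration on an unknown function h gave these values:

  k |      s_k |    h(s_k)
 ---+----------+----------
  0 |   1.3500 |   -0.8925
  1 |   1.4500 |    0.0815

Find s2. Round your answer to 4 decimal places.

s2 = 1.4500 − 0.0815·(1.4500 − 1.3500) / (0.0815 − (-0.8925))
   = 1.4500 − (0.008150)/(0.974000) = 1.441632

1.4416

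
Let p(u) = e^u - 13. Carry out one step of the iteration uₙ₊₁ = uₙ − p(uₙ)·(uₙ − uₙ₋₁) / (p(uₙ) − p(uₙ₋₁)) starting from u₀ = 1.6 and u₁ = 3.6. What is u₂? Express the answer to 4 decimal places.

2.1086

p(1.6) = -8.046968, p(3.6) = 23.598234
u₂ = 3.600000 − 23.598234·(3.600000 − 1.600000) / (23.598234 − (-8.046968)) = 3.600000 − (47.196469)/(31.645202) = 2.108574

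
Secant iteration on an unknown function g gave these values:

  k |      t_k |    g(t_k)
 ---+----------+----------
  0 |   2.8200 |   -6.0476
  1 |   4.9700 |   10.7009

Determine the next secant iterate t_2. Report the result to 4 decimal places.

t_2 = 4.9700 − 10.7009·(4.9700 − 2.8200) / (10.7009 − (-6.0476))
   = 4.9700 − (23.006935)/(16.748500) = 3.596329

3.5963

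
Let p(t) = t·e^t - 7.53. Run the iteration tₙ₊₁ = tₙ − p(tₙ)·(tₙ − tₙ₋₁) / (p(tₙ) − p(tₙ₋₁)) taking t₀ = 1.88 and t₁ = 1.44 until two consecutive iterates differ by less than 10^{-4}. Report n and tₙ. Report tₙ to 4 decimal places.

p(1.88) = 4.790589, p(1.44) = -1.452198
t₂ = 1.440000 − (-1.452198)·(-0.440000)/(-6.242787) = 1.542353;  |Δ| = 0.102353
p(1.542353) = -0.318608
t₃ = 1.542353 − (-0.318608)·(0.102353)/(1.133590) = 1.571120;  |Δ| = 0.028767
p(1.571120) = 0.030288
t₄ = 1.571120 − 0.030288·(0.028767)/(0.348896) = 1.568623;  |Δ| = 0.002497
p(1.568623) = -0.000556
t₅ = 1.568623 − (-0.000556)·(-0.002497)/(-0.030844) = 1.568668;  |Δ| = 0.000045
|t₅ − t₄| = 0.000045 < 10^{-4}

n = 5, tₙ = 1.5687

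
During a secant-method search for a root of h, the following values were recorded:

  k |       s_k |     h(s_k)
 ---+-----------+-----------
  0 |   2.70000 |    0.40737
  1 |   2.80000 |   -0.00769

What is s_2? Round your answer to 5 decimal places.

s_2 = 2.80000 − (-0.00769)·(2.80000 − 2.70000) / (-0.00769 − 0.40737)
   = 2.80000 − (-0.0007690)/(-0.4150600) = 2.7981473

2.79815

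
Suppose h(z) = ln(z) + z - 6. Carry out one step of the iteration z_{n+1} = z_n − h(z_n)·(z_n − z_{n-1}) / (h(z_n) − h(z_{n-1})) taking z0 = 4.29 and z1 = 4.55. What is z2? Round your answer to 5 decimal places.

h(4.29) = -0.2537133, h(4.55) = 0.0651272
z2 = 4.5500000 − 0.0651272·(4.5500000 − 4.2900000) / (0.0651272 − (-0.2537133)) = 4.5500000 − (0.0169331)/(0.3188405) = 4.4968917

4.49689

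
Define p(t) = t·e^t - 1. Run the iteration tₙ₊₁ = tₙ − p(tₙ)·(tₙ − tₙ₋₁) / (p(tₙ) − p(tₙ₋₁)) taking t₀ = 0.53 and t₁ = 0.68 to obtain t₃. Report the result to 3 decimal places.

0.567

p(0.53) = -0.09957, p(0.68) = 0.34224
t₂ = 0.68000 − 0.34224·(0.68000 − 0.53000) / (0.34224 − (-0.09957)) = 0.68000 − (0.05134)/(0.44180) = 0.56380
p(0.56380) = -0.00920
t₃ = 0.56380 − (-0.00920)·(0.56380 − 0.68000) / (-0.00920 − 0.34224) = 0.56380 − (0.00107)/(-0.35144) = 0.56685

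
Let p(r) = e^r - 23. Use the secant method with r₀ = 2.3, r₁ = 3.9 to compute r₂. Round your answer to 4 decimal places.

2.8286

p(2.3) = -13.025818, p(3.9) = 26.402449
r₂ = 3.900000 − 26.402449·(3.900000 − 2.300000) / (26.402449 − (-13.025818)) = 3.900000 − (42.243919)/(39.428267) = 2.828588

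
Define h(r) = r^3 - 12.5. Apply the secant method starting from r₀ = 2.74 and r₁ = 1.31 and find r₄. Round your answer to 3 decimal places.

2.308

h(2.74) = 8.07082, h(1.31) = -10.25191
r₂ = 1.31000 − (-10.25191)·(1.31000 − 2.74000) / (-10.25191 − 8.07082) = 1.31000 − (14.66023)/(-18.32273) = 2.11011
h(2.11011) = -3.10458
r₃ = 2.11011 − (-3.10458)·(2.11011 − 1.31000) / (-3.10458 − (-10.25191)) = 2.11011 − (-2.48401)/(7.14733) = 2.45766
h(2.45766) = 2.34441
r₄ = 2.45766 − 2.34441·(2.45766 − 2.11011) / (2.34441 − (-3.10458)) = 2.45766 − (0.81478)/(5.44899) = 2.30813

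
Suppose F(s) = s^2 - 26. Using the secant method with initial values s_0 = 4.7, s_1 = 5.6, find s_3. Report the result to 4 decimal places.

5.0981

F(4.7) = -3.910000, F(5.6) = 5.360000
s_2 = 5.600000 − 5.360000·(5.600000 − 4.700000) / (5.360000 − (-3.910000)) = 5.600000 − (4.824000)/(9.270000) = 5.079612
F(5.079612) = -0.197545
s_3 = 5.079612 − (-0.197545)·(5.079612 − 5.600000) / (-0.197545 − 5.360000) = 5.079612 − (0.102800)/(-5.557545) = 5.098109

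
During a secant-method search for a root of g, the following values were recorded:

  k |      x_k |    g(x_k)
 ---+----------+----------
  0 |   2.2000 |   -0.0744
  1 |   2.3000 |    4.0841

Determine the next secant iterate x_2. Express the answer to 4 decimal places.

x_2 = 2.3000 − 4.0841·(2.3000 − 2.2000) / (4.0841 − (-0.0744))
   = 2.3000 − (0.408410)/(4.158500) = 2.201789

2.2018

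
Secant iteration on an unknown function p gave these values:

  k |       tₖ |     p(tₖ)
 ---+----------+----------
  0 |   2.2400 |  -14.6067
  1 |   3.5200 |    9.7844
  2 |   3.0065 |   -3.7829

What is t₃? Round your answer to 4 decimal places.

3.1497

t₃ = 3.0065 − (-3.7829)·(3.0065 − 3.5200) / (-3.7829 − 9.7844)
   = 3.0065 − (1.942519)/(-13.567300) = 3.149677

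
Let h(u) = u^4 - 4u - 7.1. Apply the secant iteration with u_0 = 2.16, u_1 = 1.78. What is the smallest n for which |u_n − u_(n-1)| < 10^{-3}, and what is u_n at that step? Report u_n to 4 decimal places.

h(2.16) = 6.027823, h(1.78) = -4.181241
u_2 = 1.780000 − (-4.181241)·(-0.380000)/(-10.209065) = 1.935633;  |Δ| = 0.155633
h(1.935633) = -0.804947
u_3 = 1.935633 − (-0.804947)·(0.155633)/(3.376295) = 1.972738;  |Δ| = 0.037105
h(1.972738) = 0.154345
u_4 = 1.972738 − 0.154345·(0.037105)/(0.959292) = 1.966768;  |Δ| = 0.005970
h(1.966768) = -0.004277
u_5 = 1.966768 − (-0.004277)·(-0.005970)/(-0.158622) = 1.966929;  |Δ| = 0.000161
|u_5 − u_4| = 0.000161 < 10^{-3}

n = 5, u_n = 1.9669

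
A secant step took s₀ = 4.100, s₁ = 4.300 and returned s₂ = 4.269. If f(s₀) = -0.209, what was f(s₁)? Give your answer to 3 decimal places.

The secant line through (4.100, -0.209) and (4.300, f(s₁)) crosses zero at s₂ = 4.269.
So (4.100, -0.209), (4.300, f(s₁)), (4.269, 0) are collinear:
f(s₁) = -0.209 · (4.300 − 4.269) / (4.100 − 4.269) = -0.209 · (0.03100)/(-0.16900) = 0.03834

0.038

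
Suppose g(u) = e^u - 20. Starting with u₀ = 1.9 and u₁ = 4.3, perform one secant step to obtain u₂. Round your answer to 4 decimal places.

2.3768

g(1.9) = -13.314106, g(4.3) = 53.699794
u₂ = 4.300000 − 53.699794·(4.300000 − 1.900000) / (53.699794 − (-13.314106)) = 4.300000 − (128.879505)/(67.013899) = 2.376824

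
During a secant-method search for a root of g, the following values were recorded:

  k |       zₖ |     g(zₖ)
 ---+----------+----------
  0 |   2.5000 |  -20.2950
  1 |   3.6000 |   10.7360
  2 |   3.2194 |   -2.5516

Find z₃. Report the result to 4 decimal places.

3.2925

z₃ = 3.2194 − (-2.5516)·(3.2194 − 3.6000) / (-2.5516 − 10.7360)
   = 3.2194 − (0.971139)/(-13.287600) = 3.292486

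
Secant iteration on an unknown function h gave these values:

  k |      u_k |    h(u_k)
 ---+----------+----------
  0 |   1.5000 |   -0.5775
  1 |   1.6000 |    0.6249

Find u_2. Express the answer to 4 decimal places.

u_2 = 1.6000 − 0.6249·(1.6000 − 1.5000) / (0.6249 − (-0.5775))
   = 1.6000 − (0.062490)/(1.202400) = 1.548029

1.5480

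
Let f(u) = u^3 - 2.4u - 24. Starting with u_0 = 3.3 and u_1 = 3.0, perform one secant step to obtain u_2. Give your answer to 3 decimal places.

3.153

f(3.3) = 4.01700, f(3.0) = -4.20000
u_2 = 3.00000 − (-4.20000)·(3.00000 − 3.30000) / (-4.20000 − 4.01700) = 3.00000 − (1.26000)/(-8.21700) = 3.15334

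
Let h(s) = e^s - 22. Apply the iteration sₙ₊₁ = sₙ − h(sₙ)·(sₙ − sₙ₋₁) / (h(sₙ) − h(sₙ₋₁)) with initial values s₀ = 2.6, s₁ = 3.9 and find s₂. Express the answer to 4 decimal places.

2.9088

h(2.6) = -8.536262, h(3.9) = 27.402449
s₂ = 3.900000 − 27.402449·(3.900000 − 2.600000) / (27.402449 − (-8.536262)) = 3.900000 − (35.623184)/(35.938711) = 2.908780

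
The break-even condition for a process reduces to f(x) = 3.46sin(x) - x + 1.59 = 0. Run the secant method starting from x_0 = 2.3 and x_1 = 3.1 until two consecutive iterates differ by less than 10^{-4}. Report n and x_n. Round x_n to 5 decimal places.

n = 5, x_n = 2.78802

f(2.3) = 1.8701400, f(3.1) = -1.3661309
x_2 = 3.1000000 − (-1.3661309)·(0.8000000)/(-3.2362709) = 2.7622950;  |Δ| = 0.3377050
f(2.7622950) = 0.1088325
x_3 = 2.7622950 − 0.1088325·(-0.3377050)/(1.4749635) = 2.7872131;  |Δ| = 0.0249181
f(2.7872131) = 0.0034362
x_4 = 2.7872131 − 0.0034362·(0.0249181)/(-0.1053963) = 2.7880256;  |Δ| = 0.0008124
f(2.7880256) = -0.0000128
x_5 = 2.7880256 − (-0.0000128)·(0.0008124)/(-0.0034491) = 2.7880225;  |Δ| = 0.0000030
|x_5 − x_4| = 0.0000030 < 10^{-4}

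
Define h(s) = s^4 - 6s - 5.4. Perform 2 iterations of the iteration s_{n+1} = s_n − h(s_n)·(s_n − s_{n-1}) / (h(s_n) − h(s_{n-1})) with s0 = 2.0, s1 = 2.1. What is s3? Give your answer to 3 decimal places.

h(2.0) = -1.40000, h(2.1) = 1.44810
s2 = 2.10000 − 1.44810·(2.10000 − 2.00000) / (1.44810 − (-1.40000)) = 2.10000 − (0.14481)/(2.84810) = 2.04916
h(2.04916) = -0.06301
s3 = 2.04916 − (-0.06301)·(2.04916 − 2.10000) / (-0.06301 − 1.44810) = 2.04916 − (0.00320)/(-1.51111) = 2.05128

2.051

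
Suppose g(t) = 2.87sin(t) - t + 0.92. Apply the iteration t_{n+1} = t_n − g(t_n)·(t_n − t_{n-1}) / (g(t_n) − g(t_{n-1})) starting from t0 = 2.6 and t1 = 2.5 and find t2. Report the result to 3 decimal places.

g(2.6) = -0.20051, g(2.5) = 0.13762
t2 = 2.50000 − 0.13762·(2.50000 − 2.60000) / (0.13762 − (-0.20051)) = 2.50000 − (-0.01376)/(0.33813) = 2.54070

2.541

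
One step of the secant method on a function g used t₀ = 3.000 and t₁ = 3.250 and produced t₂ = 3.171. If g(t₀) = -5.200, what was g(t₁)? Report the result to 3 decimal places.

2.402

The secant line through (3.000, -5.200) and (3.250, g(t₁)) crosses zero at t₂ = 3.171.
So (3.000, -5.200), (3.250, g(t₁)), (3.171, 0) are collinear:
g(t₁) = -5.200 · (3.250 − 3.171) / (3.000 − 3.171) = -5.200 · (0.07900)/(-0.17100) = 2.40234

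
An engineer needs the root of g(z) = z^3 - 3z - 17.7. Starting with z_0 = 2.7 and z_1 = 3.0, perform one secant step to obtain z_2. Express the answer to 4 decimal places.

g(2.7) = -6.117000, g(3.0) = 0.300000
z_2 = 3.000000 − 0.300000·(3.000000 − 2.700000) / (0.300000 − (-6.117000)) = 3.000000 − (0.090000)/(6.417000) = 2.985975

2.9860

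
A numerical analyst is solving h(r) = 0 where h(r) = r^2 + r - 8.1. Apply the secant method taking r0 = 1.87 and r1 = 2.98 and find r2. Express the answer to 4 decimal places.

h(1.87) = -2.733100, h(2.98) = 3.760400
r2 = 2.980000 − 3.760400·(2.980000 − 1.870000) / (3.760400 − (-2.733100)) = 2.980000 − (4.174044)/(6.493500) = 2.337197

2.3372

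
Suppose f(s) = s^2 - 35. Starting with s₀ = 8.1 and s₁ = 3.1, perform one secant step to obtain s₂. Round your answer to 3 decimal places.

5.367

f(8.1) = 30.61000, f(3.1) = -25.39000
s₂ = 3.10000 − (-25.39000)·(3.10000 − 8.10000) / (-25.39000 − 30.61000) = 3.10000 − (126.95000)/(-56.00000) = 5.36696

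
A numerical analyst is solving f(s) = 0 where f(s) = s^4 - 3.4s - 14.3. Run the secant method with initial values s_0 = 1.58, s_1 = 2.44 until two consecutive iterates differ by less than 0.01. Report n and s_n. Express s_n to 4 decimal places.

n = 5, s_n = 2.1566

f(1.58) = -13.439987, f(2.44) = 12.849353
s_2 = 2.440000 − 12.849353·(0.860000)/(26.289340) = 2.019661;  |Δ| = 0.420339
f(2.019661) = -4.528367
s_3 = 2.019661 − (-4.528367)·(-0.420339)/(-17.377720) = 2.129195;  |Δ| = 0.109534
f(2.129195) = -0.986913
s_4 = 2.129195 − (-0.986913)·(0.109534)/(3.541454) = 2.159719;  |Δ| = 0.030524
f(2.159719) = 0.113453
s_5 = 2.159719 − 0.113453·(0.030524)/(1.100366) = 2.156572;  |Δ| = 0.003147
|s_5 − s_4| = 0.003147 < 0.01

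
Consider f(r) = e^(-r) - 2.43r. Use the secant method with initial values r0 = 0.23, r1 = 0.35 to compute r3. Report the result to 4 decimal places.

0.3037

f(0.23) = 0.235634, f(0.35) = -0.145812
r2 = 0.350000 − (-0.145812)·(0.350000 − 0.230000) / (-0.145812 − 0.235634) = 0.350000 − (-0.017497)/(-0.381446) = 0.304129
f(0.304129) = -0.001267
r3 = 0.304129 − (-0.001267)·(0.304129 − 0.350000) / (-0.001267 − (-0.145812)) = 0.304129 − (0.000058)/(0.144545) = 0.303727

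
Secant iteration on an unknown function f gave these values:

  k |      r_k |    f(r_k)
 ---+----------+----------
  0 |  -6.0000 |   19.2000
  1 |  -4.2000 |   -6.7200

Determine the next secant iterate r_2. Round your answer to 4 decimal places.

r_2 = -4.2000 − (-6.7200)·(-4.2000 − (-6.0000)) / (-6.7200 − 19.2000)
   = -4.2000 − (-12.096000)/(-25.920000) = -4.666667

-4.6667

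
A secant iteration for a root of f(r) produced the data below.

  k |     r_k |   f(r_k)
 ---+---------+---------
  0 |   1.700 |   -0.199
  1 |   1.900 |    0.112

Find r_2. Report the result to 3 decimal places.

r_2 = 1.900 − 0.112·(1.900 − 1.700) / (0.112 − (-0.199))
   = 1.900 − (0.02240)/(0.31100) = 1.82797

1.828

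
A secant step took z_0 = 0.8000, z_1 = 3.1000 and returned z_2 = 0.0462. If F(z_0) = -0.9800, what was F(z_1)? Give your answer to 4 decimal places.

-3.9702

The secant line through (0.8000, -0.9800) and (3.1000, F(z_1)) crosses zero at z_2 = 0.0462.
So (0.8000, -0.9800), (3.1000, F(z_1)), (0.0462, 0) are collinear:
F(z_1) = -0.9800 · (3.1000 − 0.0462) / (0.8000 − 0.0462) = -0.9800 · (3.053800)/(0.753800) = -3.970183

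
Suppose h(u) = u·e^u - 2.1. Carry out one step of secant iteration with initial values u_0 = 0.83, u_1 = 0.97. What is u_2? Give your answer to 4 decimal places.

h(0.83) = -0.196545, h(0.97) = 0.458806
u_2 = 0.970000 − 0.458806·(0.970000 − 0.830000) / (0.458806 − (-0.196545)) = 0.970000 − (0.064233)/(0.655352) = 0.871987

0.8720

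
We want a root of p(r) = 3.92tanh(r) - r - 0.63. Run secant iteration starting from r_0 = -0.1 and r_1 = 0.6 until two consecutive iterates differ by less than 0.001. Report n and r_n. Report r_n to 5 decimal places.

n = 5, r_n = 0.22046

p(-0.1) = -0.9206985, p(0.6) = 0.8752343
r_2 = 0.6000000 − 0.8752343·(0.7000000)/(1.7959328) = 0.2588603;  |Δ| = 0.3411397
p(0.2588603) = 0.1037982
r_3 = 0.2588603 − 0.1037982·(-0.3411397)/(-0.7714361) = 0.2129593;  |Δ| = 0.0459010
p(0.2129593) = -0.0205540
r_4 = 0.2129593 − (-0.0205540)·(-0.0459010)/(-0.1243522) = 0.2205462;  |Δ| = 0.0075869
p(0.2205462) = 0.0002450
r_5 = 0.2205462 − 0.0002450·(0.0075869)/(0.0207990) = 0.2204568;  |Δ| = 0.0000894
|r_5 − r_4| = 0.0000894 < 0.001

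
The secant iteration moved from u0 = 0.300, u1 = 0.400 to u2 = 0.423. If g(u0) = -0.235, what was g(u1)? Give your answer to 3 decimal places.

-0.044

The secant line through (0.300, -0.235) and (0.400, g(u1)) crosses zero at u2 = 0.423.
So (0.300, -0.235), (0.400, g(u1)), (0.423, 0) are collinear:
g(u1) = -0.235 · (0.400 − 0.423) / (0.300 − 0.423) = -0.235 · (-0.02300)/(-0.12300) = -0.04394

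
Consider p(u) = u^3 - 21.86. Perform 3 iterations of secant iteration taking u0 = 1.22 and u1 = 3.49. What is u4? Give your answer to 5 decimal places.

2.81612

p(1.22) = -20.0441520, p(3.49) = 20.6485490
u2 = 3.4900000 − 20.6485490·(3.4900000 − 1.2200000) / (20.6485490 − (-20.0441520)) = 3.4900000 − (46.8722062)/(40.6927010) = 2.3381422
p(2.3381422) = -9.0775900
u3 = 2.3381422 − (-9.0775900)·(2.3381422 − 3.4900000) / (-9.0775900 − 20.6485490) = 2.3381422 − (10.4560931)/(-29.7261390) = 2.6898896
p(2.6898896) = -2.3972874
u4 = 2.6898896 − (-2.3972874)·(2.6898896 − 2.3381422) / (-2.3972874 − (-9.0775900)) = 2.6898896 − (-0.8432397)/(6.6803025) = 2.8161174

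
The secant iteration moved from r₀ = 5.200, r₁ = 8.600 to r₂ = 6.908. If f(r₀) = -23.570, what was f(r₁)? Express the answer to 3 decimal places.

The secant line through (5.200, -23.570) and (8.600, f(r₁)) crosses zero at r₂ = 6.908.
So (5.200, -23.570), (8.600, f(r₁)), (6.908, 0) are collinear:
f(r₁) = -23.570 · (8.600 − 6.908) / (5.200 − 6.908) = -23.570 · (1.69200)/(-1.70800) = 23.34920

23.349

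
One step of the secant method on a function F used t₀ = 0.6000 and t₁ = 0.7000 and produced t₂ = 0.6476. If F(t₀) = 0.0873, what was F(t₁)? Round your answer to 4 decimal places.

The secant line through (0.6000, 0.0873) and (0.7000, F(t₁)) crosses zero at t₂ = 0.6476.
So (0.6000, 0.0873), (0.7000, F(t₁)), (0.6476, 0) are collinear:
F(t₁) = 0.0873 · (0.7000 − 0.6476) / (0.6000 − 0.6476) = 0.0873 · (0.052400)/(-0.047600) = -0.096103

-0.0961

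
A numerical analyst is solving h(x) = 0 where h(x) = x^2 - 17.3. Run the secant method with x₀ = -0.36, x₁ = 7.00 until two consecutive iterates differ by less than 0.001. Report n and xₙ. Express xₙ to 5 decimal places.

n = 7, xₙ = 4.15933

h(-0.36) = -17.1704000, h(7.00) = 31.7000000
x₂ = 7.0000000 − 31.7000000·(7.3600000)/(48.8704000) = 2.2259036;  |Δ| = 4.7740964
h(2.2259036) = -12.3453531
x₃ = 2.2259036 − (-12.3453531)·(-4.7740964)/(-44.0453531) = 3.5640222;  |Δ| = 1.3381186
h(3.5640222) = -4.5977458
x₄ = 3.5640222 − (-4.5977458)·(1.3381186)/(7.7476073) = 4.3581163;  |Δ| = 0.7940941
h(4.3581163) = 1.6931774
x₅ = 4.3581163 − 1.6931774·(0.7940941)/(6.2909232) = 4.1443890;  |Δ| = 0.2137273
h(4.1443890) = -0.1240402
x₆ = 4.1443890 − (-0.1240402)·(-0.2137273)/(-1.8172177) = 4.1589776;  |Δ| = 0.0145887
h(4.1589776) = -0.0029052
x₇ = 4.1589776 − (-0.0029052)·(0.0145887)/(0.1211351) = 4.1593275;  |Δ| = 0.0003499
|x₇ − x₆| = 0.0003499 < 0.001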